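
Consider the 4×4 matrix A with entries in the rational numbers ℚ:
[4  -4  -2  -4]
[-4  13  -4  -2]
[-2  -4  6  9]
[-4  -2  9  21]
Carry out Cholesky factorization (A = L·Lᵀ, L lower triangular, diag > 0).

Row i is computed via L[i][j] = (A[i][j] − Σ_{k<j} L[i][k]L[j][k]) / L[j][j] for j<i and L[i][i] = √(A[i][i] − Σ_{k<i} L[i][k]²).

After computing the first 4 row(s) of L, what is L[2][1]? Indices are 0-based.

Step 1: L[0][0] = √(4) = 2.
  L[1][0] = (-4) / L[0][0] = -2.
Step 2: L[1][1] = √(9) = 3.
  L[2][0] = (-2) / L[0][0] = -1.
  L[2][1] = (-6) / L[1][1] = -2.
Step 3: L[2][2] = √(1) = 1.
  L[3][0] = (-4) / L[0][0] = -2.
  L[3][1] = (-6) / L[1][1] = -2.
  L[3][2] = (3) / L[2][2] = 3.
Step 4: L[3][3] = √(4) = 2.

L[2][1] = -2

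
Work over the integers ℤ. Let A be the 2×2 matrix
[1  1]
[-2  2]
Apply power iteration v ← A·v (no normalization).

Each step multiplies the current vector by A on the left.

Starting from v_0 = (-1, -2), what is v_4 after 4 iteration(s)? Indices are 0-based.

v_0 = (-1, -2).
v_1 = A·v_0 = (-3, -2).
v_2 = A·v_1 = (-5, 2).
v_3 = A·v_2 = (-3, 14).
v_4 = A·v_3 = (11, 34).

v_4 = (11, 34)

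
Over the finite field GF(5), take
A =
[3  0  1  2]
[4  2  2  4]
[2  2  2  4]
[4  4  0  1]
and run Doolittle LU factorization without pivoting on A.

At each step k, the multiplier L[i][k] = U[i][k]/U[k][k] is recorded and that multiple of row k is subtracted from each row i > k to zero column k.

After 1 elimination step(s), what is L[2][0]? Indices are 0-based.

L[2][0] = 4

[col 0] pivot 3
  R1 -= 3*R0 → (0, 2, 4, 3)  (L[1][0] := 3)
  R2 -= 4*R0 → (0, 2, 3, 1)  (L[2][0] := 4)
  R3 -= 3*R0 → (0, 4, 2, 0)  (L[3][0] := 3)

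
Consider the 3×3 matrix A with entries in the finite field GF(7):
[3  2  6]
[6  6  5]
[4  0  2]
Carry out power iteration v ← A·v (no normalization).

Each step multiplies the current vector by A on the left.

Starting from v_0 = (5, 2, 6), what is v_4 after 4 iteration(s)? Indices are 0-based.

v_0 = (5, 2, 6).
v_1 = A·v_0 = (6, 2, 4).
v_2 = A·v_1 = (4, 5, 4).
v_3 = A·v_2 = (4, 4, 3).
v_4 = A·v_3 = (3, 0, 1).

v_4 = (3, 0, 1)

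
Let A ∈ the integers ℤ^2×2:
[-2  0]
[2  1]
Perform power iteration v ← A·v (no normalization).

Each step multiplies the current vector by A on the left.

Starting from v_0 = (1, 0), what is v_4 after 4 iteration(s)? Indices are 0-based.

v_4 = (16, -10)

v_0 = (1, 0).
v_1 = A·v_0 = (-2, 2).
v_2 = A·v_1 = (4, -2).
v_3 = A·v_2 = (-8, 6).
v_4 = A·v_3 = (16, -10).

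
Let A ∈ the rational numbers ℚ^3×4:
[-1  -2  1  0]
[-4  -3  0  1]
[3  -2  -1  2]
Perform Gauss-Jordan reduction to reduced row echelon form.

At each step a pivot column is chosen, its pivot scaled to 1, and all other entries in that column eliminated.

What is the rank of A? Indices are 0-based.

[1] R0 /= -1  ⇒  (1, 2, -1, 0)
     R1 -= -4·R0  ⇒  (0, 5, -4, 1)
     R2 -= 3·R0  ⇒  (0, -8, 2, 2)
[2] R1 /= 5  ⇒  (0, 1, -4/5, 1/5)
     R0 -= 2·R1  ⇒  (1, 0, 3/5, -2/5)
     R2 -= -8·R1  ⇒  (0, 0, -22/5, 18/5)
[3] R2 /= -22/5  ⇒  (0, 0, 1, -9/11)
     R0 -= 3/5·R2  ⇒  (1, 0, 0, 1/11)
     R1 -= -4/5·R2  ⇒  (0, 1, 0, -5/11)

rank = 3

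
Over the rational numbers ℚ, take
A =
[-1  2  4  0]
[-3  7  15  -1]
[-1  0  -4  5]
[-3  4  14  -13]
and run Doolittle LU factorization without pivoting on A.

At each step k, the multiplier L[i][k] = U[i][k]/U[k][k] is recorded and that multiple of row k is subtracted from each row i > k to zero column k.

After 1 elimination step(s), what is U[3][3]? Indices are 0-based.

[col 0] pivot -1
  R1 -= 3*R0 → (0, 1, 3, -1)  (L[1][0] := 3)
  R2 -= 1*R0 → (0, -2, -8, 5)  (L[2][0] := 1)
  R3 -= 3*R0 → (0, -2, 2, -13)  (L[3][0] := 3)

U[3][3] = -13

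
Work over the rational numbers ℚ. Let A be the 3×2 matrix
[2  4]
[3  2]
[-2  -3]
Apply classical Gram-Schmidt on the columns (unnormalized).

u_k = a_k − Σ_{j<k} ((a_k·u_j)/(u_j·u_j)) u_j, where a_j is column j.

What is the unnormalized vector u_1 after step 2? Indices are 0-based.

Step 1: u_0 = a_0 = (2, 3, -2).
Step 2: u_1 = a_1 − (20/17)·u_0 = (28/17, -26/17, -11/17).

u_1 = (28/17, -26/17, -11/17)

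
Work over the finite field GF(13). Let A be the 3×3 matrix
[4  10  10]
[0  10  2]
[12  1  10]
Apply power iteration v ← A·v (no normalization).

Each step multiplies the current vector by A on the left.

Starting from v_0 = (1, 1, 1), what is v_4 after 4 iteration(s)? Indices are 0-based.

v_0 = (1, 1, 1).
v_1 = A·v_0 = (11, 12, 10).
v_2 = A·v_1 = (4, 10, 10).
v_3 = A·v_2 = (8, 3, 2).
v_4 = A·v_3 = (4, 8, 2).

v_4 = (4, 8, 2)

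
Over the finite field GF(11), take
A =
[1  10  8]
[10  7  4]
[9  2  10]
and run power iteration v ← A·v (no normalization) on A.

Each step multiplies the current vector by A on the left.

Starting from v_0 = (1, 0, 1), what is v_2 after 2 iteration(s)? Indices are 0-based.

v_0 = (1, 0, 1).
v_1 = A·v_0 = (9, 3, 8).
v_2 = A·v_1 = (4, 0, 2).

v_2 = (4, 0, 2)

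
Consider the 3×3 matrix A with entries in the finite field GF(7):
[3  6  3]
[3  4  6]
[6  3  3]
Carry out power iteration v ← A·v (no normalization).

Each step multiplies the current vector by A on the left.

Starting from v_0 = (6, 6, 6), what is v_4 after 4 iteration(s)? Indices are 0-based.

v_4 = (0, 0, 6)

v_0 = (6, 6, 6).
v_1 = A·v_0 = (2, 1, 2).
v_2 = A·v_1 = (4, 1, 0).
v_3 = A·v_2 = (4, 2, 6).
v_4 = A·v_3 = (0, 0, 6).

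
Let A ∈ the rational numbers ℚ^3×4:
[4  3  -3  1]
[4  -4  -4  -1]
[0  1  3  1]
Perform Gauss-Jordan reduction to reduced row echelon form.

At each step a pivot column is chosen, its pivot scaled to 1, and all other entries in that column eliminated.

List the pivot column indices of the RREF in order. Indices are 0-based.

[1] R0 /= 4  ⇒  (1, 3/4, -3/4, 1/4)
     R1 -= 4·R0  ⇒  (0, -7, -1, -2)
[2] R1 /= -7  ⇒  (0, 1, 1/7, 2/7)
     R0 -= 3/4·R1  ⇒  (1, 0, -6/7, 1/28)
     R2 -= 1·R1  ⇒  (0, 0, 20/7, 5/7)
[3] R2 /= 20/7  ⇒  (0, 0, 1, 1/4)
     R0 -= -6/7·R2  ⇒  (1, 0, 0, 1/4)
     R1 -= 1/7·R2  ⇒  (0, 1, 0, 1/4)

pivot columns: 0, 1, 2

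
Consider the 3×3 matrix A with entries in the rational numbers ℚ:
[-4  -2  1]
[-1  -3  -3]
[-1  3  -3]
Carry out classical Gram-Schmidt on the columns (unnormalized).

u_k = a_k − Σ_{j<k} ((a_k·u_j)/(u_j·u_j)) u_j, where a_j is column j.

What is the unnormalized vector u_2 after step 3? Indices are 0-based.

Step 1: u_0 = a_0 = (-4, -1, -1).
Step 2: u_1 = a_1 − (4/9)·u_0 = (-2/9, -23/9, 31/9).
Step 3: u_2 = a_2 − (1/9)·u_0 − (-13/83)·u_1 = (117/83, -273/83, -195/83).

u_2 = (117/83, -273/83, -195/83)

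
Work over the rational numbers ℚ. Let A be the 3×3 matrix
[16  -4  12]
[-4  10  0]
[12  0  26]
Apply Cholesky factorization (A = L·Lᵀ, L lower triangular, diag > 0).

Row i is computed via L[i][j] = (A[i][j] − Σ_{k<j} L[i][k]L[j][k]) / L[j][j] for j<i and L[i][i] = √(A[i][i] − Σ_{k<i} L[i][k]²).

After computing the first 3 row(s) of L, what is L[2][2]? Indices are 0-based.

Step 1: L[0][0] = √(16) = 4.
  L[1][0] = (-4) / L[0][0] = -1.
Step 2: L[1][1] = √(9) = 3.
  L[2][0] = (12) / L[0][0] = 3.
  L[2][1] = (3) / L[1][1] = 1.
Step 3: L[2][2] = √(16) = 4.

L[2][2] = 4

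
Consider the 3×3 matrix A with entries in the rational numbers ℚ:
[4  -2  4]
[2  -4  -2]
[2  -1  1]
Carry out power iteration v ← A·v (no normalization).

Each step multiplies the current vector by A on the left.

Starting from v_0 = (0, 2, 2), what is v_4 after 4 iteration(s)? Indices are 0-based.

v_4 = (1056, 904, 484)

v_0 = (0, 2, 2).
v_1 = A·v_0 = (4, -12, 0).
v_2 = A·v_1 = (40, 56, 20).
v_3 = A·v_2 = (128, -184, 44).
v_4 = A·v_3 = (1056, 904, 484).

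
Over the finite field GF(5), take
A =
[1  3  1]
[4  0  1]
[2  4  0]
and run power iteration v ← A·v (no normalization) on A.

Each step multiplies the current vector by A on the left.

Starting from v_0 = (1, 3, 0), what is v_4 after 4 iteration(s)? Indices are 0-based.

v_0 = (1, 3, 0).
v_1 = A·v_0 = (0, 4, 4).
v_2 = A·v_1 = (1, 4, 1).
v_3 = A·v_2 = (4, 0, 3).
v_4 = A·v_3 = (2, 4, 3).

v_4 = (2, 4, 3)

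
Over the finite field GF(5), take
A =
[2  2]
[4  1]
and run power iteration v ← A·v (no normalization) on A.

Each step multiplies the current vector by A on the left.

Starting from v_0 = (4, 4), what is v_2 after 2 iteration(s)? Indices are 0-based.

v_0 = (4, 4).
v_1 = A·v_0 = (1, 0).
v_2 = A·v_1 = (2, 4).

v_2 = (2, 4)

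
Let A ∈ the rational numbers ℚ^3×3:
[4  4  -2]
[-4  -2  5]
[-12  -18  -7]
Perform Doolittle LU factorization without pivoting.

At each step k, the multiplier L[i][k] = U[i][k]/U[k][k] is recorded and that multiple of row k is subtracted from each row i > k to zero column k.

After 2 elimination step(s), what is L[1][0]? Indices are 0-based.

L[1][0] = -1

Step 1: pivot at (0,0) is 4.
  row1 ← row1 − (-1)·row0  ⇒  L[1][0]=-1, U row1=(0, 2, 3)
  row2 ← row2 − (-3)·row0  ⇒  L[2][0]=-3, U row2=(0, -6, -13)
Step 2: pivot at (1,1) is 2.
  row2 ← row2 − (-3)·row1  ⇒  L[2][1]=-3, U row2=(0, 0, -4)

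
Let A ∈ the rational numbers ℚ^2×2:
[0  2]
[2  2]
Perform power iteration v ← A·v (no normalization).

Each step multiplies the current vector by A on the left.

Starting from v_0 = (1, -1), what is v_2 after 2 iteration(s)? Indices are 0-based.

v_0 = (1, -1).
v_1 = A·v_0 = (-2, 0).
v_2 = A·v_1 = (0, -4).

v_2 = (0, -4)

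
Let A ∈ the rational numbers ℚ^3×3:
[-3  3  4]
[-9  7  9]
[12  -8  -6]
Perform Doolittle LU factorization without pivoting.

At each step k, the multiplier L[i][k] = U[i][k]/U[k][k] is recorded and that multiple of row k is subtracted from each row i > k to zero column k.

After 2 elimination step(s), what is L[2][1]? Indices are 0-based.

[col 0] pivot -3
  R1 -= 3*R0 → (0, -2, -3)  (L[1][0] := 3)
  R2 -= -4*R0 → (0, 4, 10)  (L[2][0] := -4)
[col 1] pivot -2
  R2 -= -2*R1 → (0, 0, 4)  (L[2][1] := -2)

L[2][1] = -2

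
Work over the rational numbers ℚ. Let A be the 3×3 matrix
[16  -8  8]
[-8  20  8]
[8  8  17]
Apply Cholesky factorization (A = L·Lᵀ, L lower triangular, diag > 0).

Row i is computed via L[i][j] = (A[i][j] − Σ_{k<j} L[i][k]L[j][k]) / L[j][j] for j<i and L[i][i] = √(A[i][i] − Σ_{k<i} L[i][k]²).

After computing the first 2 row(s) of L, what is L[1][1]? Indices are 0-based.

Step 1: L[0][0] = √(16) = 4.
  L[1][0] = (-8) / L[0][0] = -2.
Step 2: L[1][1] = √(16) = 4.

L[1][1] = 4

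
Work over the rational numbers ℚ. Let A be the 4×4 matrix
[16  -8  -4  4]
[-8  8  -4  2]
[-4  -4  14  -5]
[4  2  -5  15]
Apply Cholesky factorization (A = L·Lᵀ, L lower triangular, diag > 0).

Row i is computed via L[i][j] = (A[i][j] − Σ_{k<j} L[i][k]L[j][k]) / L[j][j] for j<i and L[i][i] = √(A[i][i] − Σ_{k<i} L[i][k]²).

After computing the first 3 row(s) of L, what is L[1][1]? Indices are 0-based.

L[1][1] = 2

Step 1: L[0][0] = √(16) = 4.
  L[1][0] = (-8) / L[0][0] = -2.
Step 2: L[1][1] = √(4) = 2.
  L[2][0] = (-4) / L[0][0] = -1.
  L[2][1] = (-6) / L[1][1] = -3.
Step 3: L[2][2] = √(4) = 2.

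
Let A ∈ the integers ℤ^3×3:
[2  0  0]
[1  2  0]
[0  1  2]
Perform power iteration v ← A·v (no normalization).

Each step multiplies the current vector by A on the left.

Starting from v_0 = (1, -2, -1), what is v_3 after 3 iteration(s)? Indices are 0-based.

v_0 = (1, -2, -1).
v_1 = A·v_0 = (2, -3, -4).
v_2 = A·v_1 = (4, -4, -11).
v_3 = A·v_2 = (8, -4, -26).

v_3 = (8, -4, -26)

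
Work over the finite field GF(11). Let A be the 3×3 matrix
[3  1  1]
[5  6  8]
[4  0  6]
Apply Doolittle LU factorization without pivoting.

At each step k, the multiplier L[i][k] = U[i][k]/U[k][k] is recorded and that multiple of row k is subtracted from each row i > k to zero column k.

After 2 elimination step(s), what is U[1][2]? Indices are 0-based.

U[1][2] = 10

[col 0] pivot 3
  R1 -= 9*R0 → (0, 8, 10)  (L[1][0] := 9)
  R2 -= 5*R0 → (0, 6, 1)  (L[2][0] := 5)
[col 1] pivot 8
  R2 -= 9*R1 → (0, 0, 10)  (L[2][1] := 9)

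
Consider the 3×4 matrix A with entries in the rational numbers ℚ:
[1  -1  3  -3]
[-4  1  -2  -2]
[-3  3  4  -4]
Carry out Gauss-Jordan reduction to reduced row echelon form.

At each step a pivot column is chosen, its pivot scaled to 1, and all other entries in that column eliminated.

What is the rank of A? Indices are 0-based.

rank = 3

step 1: normalize row 0 (÷1) = (1, -1, 3, -3)
  row 1: subtract -4×row0 = (0, -3, 10, -14)
  row 2: subtract -3×row0 = (0, 0, 13, -13)
step 2: normalize row 1 (÷-3) = (0, 1, -10/3, 14/3)
  row 0: subtract -1×row1 = (1, 0, -1/3, 5/3)
step 3: normalize row 2 (÷13) = (0, 0, 1, -1)
  row 0: subtract -1/3×row2 = (1, 0, 0, 4/3)
  row 1: subtract -10/3×row2 = (0, 1, 0, 4/3)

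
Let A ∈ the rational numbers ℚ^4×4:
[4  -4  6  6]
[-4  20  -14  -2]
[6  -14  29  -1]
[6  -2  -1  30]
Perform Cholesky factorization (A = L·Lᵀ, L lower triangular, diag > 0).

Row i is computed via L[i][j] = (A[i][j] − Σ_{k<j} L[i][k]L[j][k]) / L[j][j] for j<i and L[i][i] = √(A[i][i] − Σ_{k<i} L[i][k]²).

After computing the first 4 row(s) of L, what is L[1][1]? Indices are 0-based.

L[1][1] = 4

Step 1: L[0][0] = √(4) = 2.
  L[1][0] = (-4) / L[0][0] = -2.
Step 2: L[1][1] = √(16) = 4.
  L[2][0] = (6) / L[0][0] = 3.
  L[2][1] = (-8) / L[1][1] = -2.
Step 3: L[2][2] = √(16) = 4.
  L[3][0] = (6) / L[0][0] = 3.
  L[3][1] = (4) / L[1][1] = 1.
  L[3][2] = (-8) / L[2][2] = -2.
Step 4: L[3][3] = √(16) = 4.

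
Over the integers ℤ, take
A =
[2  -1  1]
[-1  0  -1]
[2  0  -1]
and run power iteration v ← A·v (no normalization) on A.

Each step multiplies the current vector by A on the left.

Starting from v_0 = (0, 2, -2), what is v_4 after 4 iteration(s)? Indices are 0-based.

v_4 = (-80, 34, -50)

v_0 = (0, 2, -2).
v_1 = A·v_0 = (-4, 2, 2).
v_2 = A·v_1 = (-8, 2, -10).
v_3 = A·v_2 = (-28, 18, -6).
v_4 = A·v_3 = (-80, 34, -50).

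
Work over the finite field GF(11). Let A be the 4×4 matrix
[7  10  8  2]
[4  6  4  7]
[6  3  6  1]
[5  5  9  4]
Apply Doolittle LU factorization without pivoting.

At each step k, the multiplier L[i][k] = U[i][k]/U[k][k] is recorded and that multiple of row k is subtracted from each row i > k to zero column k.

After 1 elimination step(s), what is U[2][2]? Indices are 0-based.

k=0: U[0][0]=7
  eliminate (1,0): mult=10, new row 1: (0, 5, 1, 9); set L[1][0]=10
  eliminate (2,0): mult=4, new row 2: (0, 7, 7, 4); set L[2][0]=4
  eliminate (3,0): mult=7, new row 3: (0, 1, 8, 1); set L[3][0]=7

U[2][2] = 7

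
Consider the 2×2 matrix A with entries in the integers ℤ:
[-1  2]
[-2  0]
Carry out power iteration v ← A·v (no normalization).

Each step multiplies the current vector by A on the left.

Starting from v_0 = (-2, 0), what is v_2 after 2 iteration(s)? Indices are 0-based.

v_2 = (6, -4)

v_0 = (-2, 0).
v_1 = A·v_0 = (2, 4).
v_2 = A·v_1 = (6, -4).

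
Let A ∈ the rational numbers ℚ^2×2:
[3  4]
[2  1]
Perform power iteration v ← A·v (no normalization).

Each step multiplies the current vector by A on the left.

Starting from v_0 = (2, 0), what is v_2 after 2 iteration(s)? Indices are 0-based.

v_0 = (2, 0).
v_1 = A·v_0 = (6, 4).
v_2 = A·v_1 = (34, 16).

v_2 = (34, 16)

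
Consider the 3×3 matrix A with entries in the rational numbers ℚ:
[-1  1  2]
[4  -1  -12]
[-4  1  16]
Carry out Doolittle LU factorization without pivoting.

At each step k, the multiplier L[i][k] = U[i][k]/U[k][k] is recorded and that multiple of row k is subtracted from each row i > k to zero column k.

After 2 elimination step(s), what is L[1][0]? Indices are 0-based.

[col 0] pivot -1
  R1 -= -4*R0 → (0, 3, -4)  (L[1][0] := -4)
  R2 -= 4*R0 → (0, -3, 8)  (L[2][0] := 4)
[col 1] pivot 3
  R2 -= -1*R1 → (0, 0, 4)  (L[2][1] := -1)

L[1][0] = -4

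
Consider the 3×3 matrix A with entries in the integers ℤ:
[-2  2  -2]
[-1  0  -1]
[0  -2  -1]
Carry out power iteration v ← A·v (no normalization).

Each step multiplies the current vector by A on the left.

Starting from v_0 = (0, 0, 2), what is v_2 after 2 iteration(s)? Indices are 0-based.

v_2 = (8, 6, 6)

v_0 = (0, 0, 2).
v_1 = A·v_0 = (-4, -2, -2).
v_2 = A·v_1 = (8, 6, 6).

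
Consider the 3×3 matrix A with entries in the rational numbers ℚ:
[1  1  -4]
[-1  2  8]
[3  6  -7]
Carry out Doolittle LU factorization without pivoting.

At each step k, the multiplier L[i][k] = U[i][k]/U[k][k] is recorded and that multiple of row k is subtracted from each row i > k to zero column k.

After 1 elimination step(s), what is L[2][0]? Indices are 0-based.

k=0: U[0][0]=1
  eliminate (1,0): mult=-1, new row 1: (0, 3, 4); set L[1][0]=-1
  eliminate (2,0): mult=3, new row 2: (0, 3, 5); set L[2][0]=3

L[2][0] = 3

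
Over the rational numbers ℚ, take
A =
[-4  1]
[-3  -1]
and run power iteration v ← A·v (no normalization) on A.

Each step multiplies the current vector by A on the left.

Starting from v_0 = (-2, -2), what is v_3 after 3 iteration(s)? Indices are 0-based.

v_0 = (-2, -2).
v_1 = A·v_0 = (6, 8).
v_2 = A·v_1 = (-16, -26).
v_3 = A·v_2 = (38, 74).

v_3 = (38, 74)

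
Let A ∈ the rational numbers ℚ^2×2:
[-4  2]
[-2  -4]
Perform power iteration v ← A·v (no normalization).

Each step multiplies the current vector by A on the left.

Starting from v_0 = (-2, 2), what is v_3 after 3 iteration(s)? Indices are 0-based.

v_0 = (-2, 2).
v_1 = A·v_0 = (12, -4).
v_2 = A·v_1 = (-56, -8).
v_3 = A·v_2 = (208, 144).

v_3 = (208, 144)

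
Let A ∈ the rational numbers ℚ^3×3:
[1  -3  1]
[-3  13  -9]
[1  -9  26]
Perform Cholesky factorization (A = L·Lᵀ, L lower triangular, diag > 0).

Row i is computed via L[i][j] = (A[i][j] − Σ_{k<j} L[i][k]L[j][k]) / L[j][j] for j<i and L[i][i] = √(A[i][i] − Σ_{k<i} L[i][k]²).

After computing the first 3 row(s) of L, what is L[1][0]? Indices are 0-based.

L[1][0] = -3

Step 1: L[0][0] = √(1) = 1.
  L[1][0] = (-3) / L[0][0] = -3.
Step 2: L[1][1] = √(4) = 2.
  L[2][0] = (1) / L[0][0] = 1.
  L[2][1] = (-6) / L[1][1] = -3.
Step 3: L[2][2] = √(16) = 4.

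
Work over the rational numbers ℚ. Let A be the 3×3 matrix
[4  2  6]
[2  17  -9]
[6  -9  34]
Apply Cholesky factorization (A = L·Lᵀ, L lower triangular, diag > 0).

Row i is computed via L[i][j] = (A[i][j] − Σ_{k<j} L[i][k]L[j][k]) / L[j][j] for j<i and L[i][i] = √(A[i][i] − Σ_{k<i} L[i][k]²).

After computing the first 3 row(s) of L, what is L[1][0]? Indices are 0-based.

L[1][0] = 1

Step 1: L[0][0] = √(4) = 2.
  L[1][0] = (2) / L[0][0] = 1.
Step 2: L[1][1] = √(16) = 4.
  L[2][0] = (6) / L[0][0] = 3.
  L[2][1] = (-12) / L[1][1] = -3.
Step 3: L[2][2] = √(16) = 4.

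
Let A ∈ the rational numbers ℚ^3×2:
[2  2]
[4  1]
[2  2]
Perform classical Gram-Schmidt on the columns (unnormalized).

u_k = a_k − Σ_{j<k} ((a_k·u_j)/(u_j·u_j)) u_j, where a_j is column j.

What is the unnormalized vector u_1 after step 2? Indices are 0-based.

Step 1: u_0 = a_0 = (2, 4, 2).
Step 2: u_1 = a_1 − (1/2)·u_0 = (1, -1, 1).

u_1 = (1, -1, 1)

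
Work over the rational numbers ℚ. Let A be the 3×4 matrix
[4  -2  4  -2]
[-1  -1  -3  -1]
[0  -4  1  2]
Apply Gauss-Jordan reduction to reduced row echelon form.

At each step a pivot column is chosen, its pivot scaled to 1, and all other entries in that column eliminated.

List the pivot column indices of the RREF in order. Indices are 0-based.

step 1: normalize row 0 (÷4) = (1, -1/2, 1, -1/2)
  row 1: subtract -1×row0 = (0, -3/2, -2, -3/2)
step 2: normalize row 1 (÷-3/2) = (0, 1, 4/3, 1)
  row 0: subtract -1/2×row1 = (1, 0, 5/3, 0)
  row 2: subtract -4×row1 = (0, 0, 19/3, 6)
step 3: normalize row 2 (÷19/3) = (0, 0, 1, 18/19)
  row 0: subtract 5/3×row2 = (1, 0, 0, -30/19)
  row 1: subtract 4/3×row2 = (0, 1, 0, -5/19)

pivot columns: 0, 1, 2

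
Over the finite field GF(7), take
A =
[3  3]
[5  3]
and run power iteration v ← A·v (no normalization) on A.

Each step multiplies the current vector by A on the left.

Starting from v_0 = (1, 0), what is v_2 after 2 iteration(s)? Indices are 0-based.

v_0 = (1, 0).
v_1 = A·v_0 = (3, 5).
v_2 = A·v_1 = (3, 2).

v_2 = (3, 2)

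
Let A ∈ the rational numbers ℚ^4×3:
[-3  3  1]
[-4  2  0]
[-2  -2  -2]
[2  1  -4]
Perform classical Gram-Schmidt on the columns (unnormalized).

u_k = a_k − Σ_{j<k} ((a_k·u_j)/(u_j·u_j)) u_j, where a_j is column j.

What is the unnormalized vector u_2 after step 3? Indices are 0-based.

Step 1: u_0 = a_0 = (-3, -4, -2, 2).
Step 2: u_1 = a_1 − (-1/3)·u_0 = (2, 2/3, -8/3, 5/3).
Step 3: u_2 = a_2 − (-7/33)·u_0 − (2/43)·u_1 = (128/473, -416/473, -1088/473, -1728/473).

u_2 = (128/473, -416/473, -1088/473, -1728/473)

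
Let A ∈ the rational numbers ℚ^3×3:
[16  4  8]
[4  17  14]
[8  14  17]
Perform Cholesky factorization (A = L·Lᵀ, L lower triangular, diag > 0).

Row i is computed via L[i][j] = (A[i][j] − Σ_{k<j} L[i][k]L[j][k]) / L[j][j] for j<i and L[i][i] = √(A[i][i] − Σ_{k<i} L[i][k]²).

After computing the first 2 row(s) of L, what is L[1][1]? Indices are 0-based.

Step 1: L[0][0] = √(16) = 4.
  L[1][0] = (4) / L[0][0] = 1.
Step 2: L[1][1] = √(16) = 4.

L[1][1] = 4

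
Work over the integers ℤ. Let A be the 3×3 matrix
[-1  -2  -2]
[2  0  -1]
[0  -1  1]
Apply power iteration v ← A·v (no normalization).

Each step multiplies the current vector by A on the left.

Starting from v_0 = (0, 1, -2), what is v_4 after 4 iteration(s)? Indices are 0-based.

v_4 = (18, 4, -17)

v_0 = (0, 1, -2).
v_1 = A·v_0 = (2, 2, -3).
v_2 = A·v_1 = (0, 7, -5).
v_3 = A·v_2 = (-4, 5, -12).
v_4 = A·v_3 = (18, 4, -17).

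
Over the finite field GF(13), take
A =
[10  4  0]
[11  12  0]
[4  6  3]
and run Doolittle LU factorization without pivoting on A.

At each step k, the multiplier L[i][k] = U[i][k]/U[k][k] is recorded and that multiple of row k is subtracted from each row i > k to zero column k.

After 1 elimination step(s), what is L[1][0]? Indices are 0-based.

k=0: U[0][0]=10
  eliminate (1,0): mult=5, new row 1: (0, 5, 0); set L[1][0]=5
  eliminate (2,0): mult=3, new row 2: (0, 7, 3); set L[2][0]=3

L[1][0] = 5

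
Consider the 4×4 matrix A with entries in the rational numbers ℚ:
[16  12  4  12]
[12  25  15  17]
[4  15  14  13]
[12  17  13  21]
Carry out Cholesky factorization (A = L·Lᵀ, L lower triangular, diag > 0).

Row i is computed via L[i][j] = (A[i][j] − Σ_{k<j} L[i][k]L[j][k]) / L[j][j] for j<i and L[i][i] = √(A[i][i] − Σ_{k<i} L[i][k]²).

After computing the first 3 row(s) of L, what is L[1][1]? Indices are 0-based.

Step 1: L[0][0] = √(16) = 4.
  L[1][0] = (12) / L[0][0] = 3.
Step 2: L[1][1] = √(16) = 4.
  L[2][0] = (4) / L[0][0] = 1.
  L[2][1] = (12) / L[1][1] = 3.
Step 3: L[2][2] = √(4) = 2.

L[1][1] = 4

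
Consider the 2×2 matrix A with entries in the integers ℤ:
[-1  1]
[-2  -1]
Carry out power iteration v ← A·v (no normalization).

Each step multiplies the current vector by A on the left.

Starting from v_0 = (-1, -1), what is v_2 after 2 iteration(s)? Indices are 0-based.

v_2 = (3, -3)

v_0 = (-1, -1).
v_1 = A·v_0 = (0, 3).
v_2 = A·v_1 = (3, -3).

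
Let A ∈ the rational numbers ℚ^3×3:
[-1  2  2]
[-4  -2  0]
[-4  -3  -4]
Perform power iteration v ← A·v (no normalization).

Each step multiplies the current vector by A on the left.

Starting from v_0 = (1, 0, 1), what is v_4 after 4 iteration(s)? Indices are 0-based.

v_0 = (1, 0, 1).
v_1 = A·v_0 = (1, -4, -8).
v_2 = A·v_1 = (-25, 4, 40).
v_3 = A·v_2 = (113, 92, -72).
v_4 = A·v_3 = (-73, -636, -440).

v_4 = (-73, -636, -440)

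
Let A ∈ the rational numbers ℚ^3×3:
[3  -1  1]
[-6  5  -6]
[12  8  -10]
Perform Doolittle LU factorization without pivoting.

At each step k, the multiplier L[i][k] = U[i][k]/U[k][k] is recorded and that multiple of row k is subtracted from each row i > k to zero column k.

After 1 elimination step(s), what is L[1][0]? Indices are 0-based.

k=0: U[0][0]=3
  eliminate (1,0): mult=-2, new row 1: (0, 3, -4); set L[1][0]=-2
  eliminate (2,0): mult=4, new row 2: (0, 12, -14); set L[2][0]=4

L[1][0] = -2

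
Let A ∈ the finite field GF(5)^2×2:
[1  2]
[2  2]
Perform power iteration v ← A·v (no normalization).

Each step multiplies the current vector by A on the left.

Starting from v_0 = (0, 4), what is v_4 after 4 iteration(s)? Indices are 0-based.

v_4 = (2, 0)

v_0 = (0, 4).
v_1 = A·v_0 = (3, 3).
v_2 = A·v_1 = (4, 2).
v_3 = A·v_2 = (3, 2).
v_4 = A·v_3 = (2, 0).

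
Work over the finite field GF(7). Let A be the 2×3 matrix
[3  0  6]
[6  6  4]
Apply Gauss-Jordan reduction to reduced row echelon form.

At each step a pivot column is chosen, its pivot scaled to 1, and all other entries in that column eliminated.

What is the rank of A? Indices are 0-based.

rank = 2

pivot(0,0)=3: scale R0 → (1, 0, 2)
  clear (1,0): R1 −= (6)R0 → (0, 6, 6)
pivot(1,1)=6: scale R1 → (0, 1, 1)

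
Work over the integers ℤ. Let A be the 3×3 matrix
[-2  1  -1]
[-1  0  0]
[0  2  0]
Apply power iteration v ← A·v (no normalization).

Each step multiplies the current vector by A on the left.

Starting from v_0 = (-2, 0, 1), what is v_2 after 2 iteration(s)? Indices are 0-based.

v_2 = (-4, -3, 4)

v_0 = (-2, 0, 1).
v_1 = A·v_0 = (3, 2, 0).
v_2 = A·v_1 = (-4, -3, 4).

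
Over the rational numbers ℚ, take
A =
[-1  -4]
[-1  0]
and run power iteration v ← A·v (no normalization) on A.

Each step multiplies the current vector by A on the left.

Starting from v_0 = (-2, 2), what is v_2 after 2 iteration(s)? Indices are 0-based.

v_2 = (-2, 6)

v_0 = (-2, 2).
v_1 = A·v_0 = (-6, 2).
v_2 = A·v_1 = (-2, 6).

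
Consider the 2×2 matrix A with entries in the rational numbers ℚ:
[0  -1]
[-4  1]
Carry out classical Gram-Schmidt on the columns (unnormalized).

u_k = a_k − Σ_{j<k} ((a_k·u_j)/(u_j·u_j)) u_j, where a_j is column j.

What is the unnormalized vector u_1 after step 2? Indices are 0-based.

u_1 = (-1, 0)

Step 1: u_0 = a_0 = (0, -4).
Step 2: u_1 = a_1 − (-1/4)·u_0 = (-1, 0).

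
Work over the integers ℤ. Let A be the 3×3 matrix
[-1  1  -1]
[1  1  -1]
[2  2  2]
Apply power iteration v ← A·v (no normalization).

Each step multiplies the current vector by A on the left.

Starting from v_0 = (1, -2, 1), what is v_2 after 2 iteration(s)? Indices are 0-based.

v_2 = (2, -6, -12)

v_0 = (1, -2, 1).
v_1 = A·v_0 = (-4, -2, 0).
v_2 = A·v_1 = (2, -6, -12).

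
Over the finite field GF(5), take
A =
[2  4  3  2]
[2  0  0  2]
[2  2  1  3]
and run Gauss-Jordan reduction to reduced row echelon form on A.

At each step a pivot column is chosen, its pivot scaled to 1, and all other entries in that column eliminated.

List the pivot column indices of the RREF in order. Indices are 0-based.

pivot columns: 0, 1, 2

pivot(0,0)=2: scale R0 → (1, 2, 4, 1)
  clear (1,0): R1 −= (2)R0 → (0, 1, 2, 0)
  clear (2,0): R2 −= (2)R0 → (0, 3, 3, 1)
pivot(1,1)=1: scale R1 → (0, 1, 2, 0)
  clear (0,1): R0 −= (2)R1 → (1, 0, 0, 1)
  clear (2,1): R2 −= (3)R1 → (0, 0, 2, 1)
pivot(2,2)=2: scale R2 → (0, 0, 1, 3)
  clear (1,2): R1 −= (2)R2 → (0, 1, 0, 4)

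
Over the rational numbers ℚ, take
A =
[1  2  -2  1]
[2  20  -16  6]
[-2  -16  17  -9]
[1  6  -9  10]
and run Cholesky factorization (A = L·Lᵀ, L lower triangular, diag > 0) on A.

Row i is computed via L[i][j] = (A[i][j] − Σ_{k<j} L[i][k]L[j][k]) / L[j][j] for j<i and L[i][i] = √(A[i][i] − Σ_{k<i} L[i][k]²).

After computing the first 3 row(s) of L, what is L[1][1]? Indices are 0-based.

Step 1: L[0][0] = √(1) = 1.
  L[1][0] = (2) / L[0][0] = 2.
Step 2: L[1][1] = √(16) = 4.
  L[2][0] = (-2) / L[0][0] = -2.
  L[2][1] = (-12) / L[1][1] = -3.
Step 3: L[2][2] = √(4) = 2.

L[1][1] = 4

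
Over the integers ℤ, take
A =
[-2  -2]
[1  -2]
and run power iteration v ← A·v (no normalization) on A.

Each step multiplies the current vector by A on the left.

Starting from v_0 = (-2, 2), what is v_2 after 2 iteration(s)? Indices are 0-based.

v_2 = (12, 12)

v_0 = (-2, 2).
v_1 = A·v_0 = (0, -6).
v_2 = A·v_1 = (12, 12).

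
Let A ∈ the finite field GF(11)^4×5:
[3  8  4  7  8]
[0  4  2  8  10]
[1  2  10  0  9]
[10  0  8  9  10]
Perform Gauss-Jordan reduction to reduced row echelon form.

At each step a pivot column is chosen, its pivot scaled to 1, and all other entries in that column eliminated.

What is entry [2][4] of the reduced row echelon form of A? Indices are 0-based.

pivot(0,0)=3: scale R0 → (1, 10, 5, 6, 10)
  clear (2,0): R2 −= (1)R0 → (0, 3, 5, 5, 10)
  clear (3,0): R3 −= (10)R0 → (0, 10, 2, 4, 9)
pivot(1,1)=4: scale R1 → (0, 1, 6, 2, 8)
  clear (0,1): R0 −= (10)R1 → (1, 0, 0, 8, 7)
  clear (2,1): R2 −= (3)R1 → (0, 0, 9, 10, 8)
  clear (3,1): R3 −= (10)R1 → (0, 0, 8, 6, 6)
pivot(2,2)=9: scale R2 → (0, 0, 1, 6, 7)
  clear (1,2): R1 −= (6)R2 → (0, 1, 0, 10, 10)
  clear (3,2): R3 −= (8)R2 → (0, 0, 0, 2, 5)
pivot(3,3)=2: scale R3 → (0, 0, 0, 1, 8)
  clear (0,3): R0 −= (8)R3 → (1, 0, 0, 0, 9)
  clear (1,3): R1 −= (10)R3 → (0, 1, 0, 0, 7)
  clear (2,3): R2 −= (6)R3 → (0, 0, 1, 0, 3)

M[2][4] = 3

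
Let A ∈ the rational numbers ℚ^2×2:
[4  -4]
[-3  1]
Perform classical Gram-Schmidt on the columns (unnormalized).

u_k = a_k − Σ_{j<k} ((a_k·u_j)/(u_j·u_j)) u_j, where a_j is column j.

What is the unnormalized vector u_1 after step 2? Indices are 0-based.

Step 1: u_0 = a_0 = (4, -3).
Step 2: u_1 = a_1 − (-19/25)·u_0 = (-24/25, -32/25).

u_1 = (-24/25, -32/25)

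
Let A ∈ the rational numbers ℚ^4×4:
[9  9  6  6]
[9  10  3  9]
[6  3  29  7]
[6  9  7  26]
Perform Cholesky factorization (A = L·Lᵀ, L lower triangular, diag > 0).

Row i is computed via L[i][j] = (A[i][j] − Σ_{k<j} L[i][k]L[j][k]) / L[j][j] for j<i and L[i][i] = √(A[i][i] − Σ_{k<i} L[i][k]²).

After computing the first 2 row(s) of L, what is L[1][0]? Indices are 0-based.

Step 1: L[0][0] = √(9) = 3.
  L[1][0] = (9) / L[0][0] = 3.
Step 2: L[1][1] = √(1) = 1.

L[1][0] = 3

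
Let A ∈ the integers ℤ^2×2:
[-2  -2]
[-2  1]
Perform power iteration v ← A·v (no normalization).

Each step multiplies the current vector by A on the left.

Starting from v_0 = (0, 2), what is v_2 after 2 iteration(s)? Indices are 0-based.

v_2 = (4, 10)

v_0 = (0, 2).
v_1 = A·v_0 = (-4, 2).
v_2 = A·v_1 = (4, 10).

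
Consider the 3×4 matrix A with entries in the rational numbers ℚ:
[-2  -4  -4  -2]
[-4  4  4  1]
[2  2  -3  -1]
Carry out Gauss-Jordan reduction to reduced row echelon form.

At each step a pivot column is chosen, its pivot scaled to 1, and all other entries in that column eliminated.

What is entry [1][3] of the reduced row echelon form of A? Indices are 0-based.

pivot(0,0)=-2: scale R0 → (1, 2, 2, 1)
  clear (1,0): R1 −= (-4)R0 → (0, 12, 12, 5)
  clear (2,0): R2 −= (2)R0 → (0, -2, -7, -3)
pivot(1,1)=12: scale R1 → (0, 1, 1, 5/12)
  clear (0,1): R0 −= (2)R1 → (1, 0, 0, 1/6)
  clear (2,1): R2 −= (-2)R1 → (0, 0, -5, -13/6)
pivot(2,2)=-5: scale R2 → (0, 0, 1, 13/30)
  clear (1,2): R1 −= (1)R2 → (0, 1, 0, -1/60)

M[1][3] = -1/60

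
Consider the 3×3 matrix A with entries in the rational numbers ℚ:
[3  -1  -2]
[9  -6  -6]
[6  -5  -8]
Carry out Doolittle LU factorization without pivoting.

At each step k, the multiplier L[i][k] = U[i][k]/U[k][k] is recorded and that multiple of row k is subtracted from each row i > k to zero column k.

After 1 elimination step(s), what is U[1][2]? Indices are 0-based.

[col 0] pivot 3
  R1 -= 3*R0 → (0, -3, 0)  (L[1][0] := 3)
  R2 -= 2*R0 → (0, -3, -4)  (L[2][0] := 2)

U[1][2] = 0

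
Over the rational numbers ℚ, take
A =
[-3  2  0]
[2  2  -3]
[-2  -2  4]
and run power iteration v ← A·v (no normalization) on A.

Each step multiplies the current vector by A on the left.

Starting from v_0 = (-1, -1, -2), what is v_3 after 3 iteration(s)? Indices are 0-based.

v_0 = (-1, -1, -2).
v_1 = A·v_0 = (1, 2, -4).
v_2 = A·v_1 = (1, 18, -22).
v_3 = A·v_2 = (33, 104, -126).

v_3 = (33, 104, -126)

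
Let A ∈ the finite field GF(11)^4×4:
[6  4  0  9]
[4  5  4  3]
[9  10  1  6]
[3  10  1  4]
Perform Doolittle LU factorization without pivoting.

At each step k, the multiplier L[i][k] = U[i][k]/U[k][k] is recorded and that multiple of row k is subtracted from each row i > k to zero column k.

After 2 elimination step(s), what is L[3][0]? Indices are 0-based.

Step 1: pivot at (0,0) is 6.
  row1 ← row1 − (8)·row0  ⇒  L[1][0]=8, U row1=(0, 6, 4, 8)
  row2 ← row2 − (7)·row0  ⇒  L[2][0]=7, U row2=(0, 4, 1, 9)
  row3 ← row3 − (6)·row0  ⇒  L[3][0]=6, U row3=(0, 8, 1, 5)
Step 2: pivot at (1,1) is 6.
  row2 ← row2 − (8)·row1  ⇒  L[2][1]=8, U row2=(0, 0, 2, 0)
  row3 ← row3 − (5)·row1  ⇒  L[3][1]=5, U row3=(0, 0, 3, 9)

L[3][0] = 6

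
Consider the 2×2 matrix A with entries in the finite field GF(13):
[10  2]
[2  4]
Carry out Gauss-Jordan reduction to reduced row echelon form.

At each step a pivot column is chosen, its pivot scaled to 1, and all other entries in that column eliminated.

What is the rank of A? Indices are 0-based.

rank = 2

step 1: normalize row 0 (÷10) = (1, 8)
  row 1: subtract 2×row0 = (0, 1)
step 2: normalize row 1 (÷1) = (0, 1)
  row 0: subtract 8×row1 = (1, 0)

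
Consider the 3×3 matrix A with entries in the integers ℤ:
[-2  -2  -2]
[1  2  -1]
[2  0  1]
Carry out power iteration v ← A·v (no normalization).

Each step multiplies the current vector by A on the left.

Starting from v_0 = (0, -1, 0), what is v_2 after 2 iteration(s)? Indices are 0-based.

v_0 = (0, -1, 0).
v_1 = A·v_0 = (2, -2, 0).
v_2 = A·v_1 = (0, -2, 4).

v_2 = (0, -2, 4)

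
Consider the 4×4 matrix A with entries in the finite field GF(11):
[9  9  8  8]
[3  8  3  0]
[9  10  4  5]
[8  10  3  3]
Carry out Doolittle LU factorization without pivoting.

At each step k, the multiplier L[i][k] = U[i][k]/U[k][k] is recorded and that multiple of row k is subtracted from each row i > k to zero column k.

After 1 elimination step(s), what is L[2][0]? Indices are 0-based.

L[2][0] = 1

[col 0] pivot 9
  R1 -= 4*R0 → (0, 5, 4, 1)  (L[1][0] := 4)
  R2 -= 1*R0 → (0, 1, 7, 8)  (L[2][0] := 1)
  R3 -= 7*R0 → (0, 2, 2, 2)  (L[3][0] := 7)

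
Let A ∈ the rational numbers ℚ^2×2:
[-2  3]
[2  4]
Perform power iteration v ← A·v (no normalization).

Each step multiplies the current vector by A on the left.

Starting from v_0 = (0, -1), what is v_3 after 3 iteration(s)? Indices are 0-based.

v_0 = (0, -1).
v_1 = A·v_0 = (-3, -4).
v_2 = A·v_1 = (-6, -22).
v_3 = A·v_2 = (-54, -100).

v_3 = (-54, -100)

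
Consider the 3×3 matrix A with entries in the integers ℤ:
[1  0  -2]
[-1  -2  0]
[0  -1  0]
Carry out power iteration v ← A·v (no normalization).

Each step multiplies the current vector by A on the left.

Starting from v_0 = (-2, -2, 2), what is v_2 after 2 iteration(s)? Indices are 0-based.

v_0 = (-2, -2, 2).
v_1 = A·v_0 = (-6, 6, 2).
v_2 = A·v_1 = (-10, -6, -6).

v_2 = (-10, -6, -6)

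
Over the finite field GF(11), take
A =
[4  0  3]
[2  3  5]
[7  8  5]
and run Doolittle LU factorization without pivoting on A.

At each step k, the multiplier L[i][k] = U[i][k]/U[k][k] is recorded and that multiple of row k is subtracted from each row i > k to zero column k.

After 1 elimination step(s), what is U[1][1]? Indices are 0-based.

U[1][1] = 3

Step 1: pivot at (0,0) is 4.
  row1 ← row1 − (6)·row0  ⇒  L[1][0]=6, U row1=(0, 3, 9)
  row2 ← row2 − (10)·row0  ⇒  L[2][0]=10, U row2=(0, 8, 8)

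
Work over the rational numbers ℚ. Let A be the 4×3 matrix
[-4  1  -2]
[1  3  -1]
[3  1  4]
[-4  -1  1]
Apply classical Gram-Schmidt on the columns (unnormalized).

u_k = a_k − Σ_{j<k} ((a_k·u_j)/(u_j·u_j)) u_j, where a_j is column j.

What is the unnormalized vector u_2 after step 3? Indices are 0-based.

u_2 = (1/78, -23/78, 245/78, 59/26)

Step 1: u_0 = a_0 = (-4, 1, 3, -4).
Step 2: u_1 = a_1 − (1/7)·u_0 = (11/7, 20/7, 4/7, -3/7).
Step 3: u_2 = a_2 − (5/14)·u_0 − (-29/78)·u_1 = (1/78, -23/78, 245/78, 59/26).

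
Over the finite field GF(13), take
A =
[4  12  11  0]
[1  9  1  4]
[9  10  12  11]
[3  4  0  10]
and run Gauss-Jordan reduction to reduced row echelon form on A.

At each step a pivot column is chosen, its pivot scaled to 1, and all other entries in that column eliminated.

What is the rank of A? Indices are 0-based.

rank = 4

[1] R0 /= 4  ⇒  (1, 3, 6, 0)
     R1 -= 1·R0  ⇒  (0, 6, 8, 4)
     R2 -= 9·R0  ⇒  (0, 9, 10, 11)
     R3 -= 3·R0  ⇒  (0, 8, 8, 10)
[2] R1 /= 6  ⇒  (0, 1, 10, 5)
     R0 -= 3·R1  ⇒  (1, 0, 2, 11)
     R2 -= 9·R1  ⇒  (0, 0, 11, 5)
     R3 -= 8·R1  ⇒  (0, 0, 6, 9)
[3] R2 /= 11  ⇒  (0, 0, 1, 4)
     R0 -= 2·R2  ⇒  (1, 0, 0, 3)
     R1 -= 10·R2  ⇒  (0, 1, 0, 4)
     R3 -= 6·R2  ⇒  (0, 0, 0, 11)
[4] R3 /= 11  ⇒  (0, 0, 0, 1)
     R0 -= 3·R3  ⇒  (1, 0, 0, 0)
     R1 -= 4·R3  ⇒  (0, 1, 0, 0)
     R2 -= 4·R3  ⇒  (0, 0, 1, 0)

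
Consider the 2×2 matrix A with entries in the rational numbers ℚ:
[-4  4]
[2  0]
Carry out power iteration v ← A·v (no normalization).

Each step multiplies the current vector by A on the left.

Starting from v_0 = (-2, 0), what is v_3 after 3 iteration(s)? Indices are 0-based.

v_3 = (256, -96)

v_0 = (-2, 0).
v_1 = A·v_0 = (8, -4).
v_2 = A·v_1 = (-48, 16).
v_3 = A·v_2 = (256, -96).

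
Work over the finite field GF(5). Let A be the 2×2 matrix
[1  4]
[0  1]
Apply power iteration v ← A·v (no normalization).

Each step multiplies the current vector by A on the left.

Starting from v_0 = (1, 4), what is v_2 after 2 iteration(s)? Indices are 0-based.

v_2 = (3, 4)

v_0 = (1, 4).
v_1 = A·v_0 = (2, 4).
v_2 = A·v_1 = (3, 4).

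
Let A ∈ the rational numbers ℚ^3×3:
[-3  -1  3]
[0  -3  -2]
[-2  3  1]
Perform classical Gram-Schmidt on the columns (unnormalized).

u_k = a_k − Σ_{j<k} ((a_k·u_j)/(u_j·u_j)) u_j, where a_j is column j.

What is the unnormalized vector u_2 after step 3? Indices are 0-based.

Step 1: u_0 = a_0 = (-3, 0, -2).
Step 2: u_1 = a_1 − (-3/13)·u_0 = (-22/13, -3, 33/13).
Step 3: u_2 = a_2 − (-11/13)·u_0 − (45/238)·u_1 = (93/119, -341/238, -279/238).

u_2 = (93/119, -341/238, -279/238)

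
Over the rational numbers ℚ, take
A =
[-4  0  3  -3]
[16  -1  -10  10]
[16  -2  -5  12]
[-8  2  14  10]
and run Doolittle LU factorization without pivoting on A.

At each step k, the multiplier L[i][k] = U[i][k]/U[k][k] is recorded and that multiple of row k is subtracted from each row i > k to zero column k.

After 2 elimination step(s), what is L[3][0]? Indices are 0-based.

L[3][0] = 2

Step 1: pivot at (0,0) is -4.
  row1 ← row1 − (-4)·row0  ⇒  L[1][0]=-4, U row1=(0, -1, 2, -2)
  row2 ← row2 − (-4)·row0  ⇒  L[2][0]=-4, U row2=(0, -2, 7, 0)
  row3 ← row3 − (2)·row0  ⇒  L[3][0]=2, U row3=(0, 2, 8, 16)
Step 2: pivot at (1,1) is -1.
  row2 ← row2 − (2)·row1  ⇒  L[2][1]=2, U row2=(0, 0, 3, 4)
  row3 ← row3 − (-2)·row1  ⇒  L[3][1]=-2, U row3=(0, 0, 12, 12)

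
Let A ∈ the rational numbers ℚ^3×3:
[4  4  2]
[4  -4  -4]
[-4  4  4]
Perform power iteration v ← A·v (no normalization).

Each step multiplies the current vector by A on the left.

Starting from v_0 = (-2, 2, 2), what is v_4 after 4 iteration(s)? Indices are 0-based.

v_0 = (-2, 2, 2).
v_1 = A·v_0 = (4, -24, 24).
v_2 = A·v_1 = (-32, 16, -16).
v_3 = A·v_2 = (-96, -128, 128).
v_4 = A·v_3 = (-640, -384, 384).

v_4 = (-640, -384, 384)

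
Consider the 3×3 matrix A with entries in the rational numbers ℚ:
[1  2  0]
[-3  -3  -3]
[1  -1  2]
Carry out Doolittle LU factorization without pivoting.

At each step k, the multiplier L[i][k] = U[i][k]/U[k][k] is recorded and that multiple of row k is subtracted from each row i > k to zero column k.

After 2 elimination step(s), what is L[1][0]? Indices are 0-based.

L[1][0] = -3

[col 0] pivot 1
  R1 -= -3*R0 → (0, 3, -3)  (L[1][0] := -3)
  R2 -= 1*R0 → (0, -3, 2)  (L[2][0] := 1)
[col 1] pivot 3
  R2 -= -1*R1 → (0, 0, -1)  (L[2][1] := -1)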